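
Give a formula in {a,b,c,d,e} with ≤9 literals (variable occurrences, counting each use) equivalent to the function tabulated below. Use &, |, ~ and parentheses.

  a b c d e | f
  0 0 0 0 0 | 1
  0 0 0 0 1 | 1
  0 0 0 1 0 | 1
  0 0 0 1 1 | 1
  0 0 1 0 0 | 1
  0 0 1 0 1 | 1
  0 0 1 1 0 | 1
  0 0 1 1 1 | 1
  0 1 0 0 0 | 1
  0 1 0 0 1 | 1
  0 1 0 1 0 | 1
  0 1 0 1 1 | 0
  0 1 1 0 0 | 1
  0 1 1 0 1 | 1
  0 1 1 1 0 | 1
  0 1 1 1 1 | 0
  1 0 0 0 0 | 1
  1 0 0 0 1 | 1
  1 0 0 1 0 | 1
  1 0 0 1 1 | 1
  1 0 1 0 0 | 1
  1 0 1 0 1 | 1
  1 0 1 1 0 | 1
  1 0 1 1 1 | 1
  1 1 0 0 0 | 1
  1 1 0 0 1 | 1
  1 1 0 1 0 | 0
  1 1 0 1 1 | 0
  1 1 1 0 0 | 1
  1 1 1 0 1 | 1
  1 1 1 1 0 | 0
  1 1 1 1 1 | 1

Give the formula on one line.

  ~d = 11001100110011001100110011001100
  (d & a) = 00000000000000000011001100110011
  (~d | (d & a)) = 11001100110011001111111111111111
  (c & e) = 00000101000001010000010100000101
  ((~d | (d & a)) & (c & e)) = 00000100000001000000010100000101
  ~e = 10101010101010101010101010101010
  ~a = 11111111111111110000000000000000
  (~e & ~a) = 10101010101010100000000000000000
  ~b = 11111111000000001111111100000000
  ((~e & ~a) | ~b) = 11111111101010101111111100000000
  (((~d | (d & a)) & (c & e)) | ((~e & ~a) | ~b)) = 11111111101011101111111100000101
  ((((~d | (d & a)) & (c & e)) | ((~e & ~a) | ~b)) | ~d) = 11111111111011101111111111001101

((((~d | (d & a)) & (c & e)) | ((~e & ~a) | ~b)) | ~d)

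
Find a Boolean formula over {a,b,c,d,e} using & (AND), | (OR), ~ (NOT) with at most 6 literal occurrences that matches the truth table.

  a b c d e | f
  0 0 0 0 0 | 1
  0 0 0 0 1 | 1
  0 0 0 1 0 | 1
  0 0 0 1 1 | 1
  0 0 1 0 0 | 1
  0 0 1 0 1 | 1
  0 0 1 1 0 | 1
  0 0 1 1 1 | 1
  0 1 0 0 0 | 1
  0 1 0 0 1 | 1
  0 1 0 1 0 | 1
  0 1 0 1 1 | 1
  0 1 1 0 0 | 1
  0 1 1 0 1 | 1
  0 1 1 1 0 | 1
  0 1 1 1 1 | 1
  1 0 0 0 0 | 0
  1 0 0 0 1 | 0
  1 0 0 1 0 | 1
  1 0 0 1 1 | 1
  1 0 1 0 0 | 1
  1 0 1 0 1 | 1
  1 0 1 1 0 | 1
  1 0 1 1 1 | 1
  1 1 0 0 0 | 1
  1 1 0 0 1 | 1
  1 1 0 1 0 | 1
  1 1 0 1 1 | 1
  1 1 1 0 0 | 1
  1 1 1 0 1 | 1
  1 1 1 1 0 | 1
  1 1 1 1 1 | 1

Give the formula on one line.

(d | (~a | (c | b)))

  ~a = 11111111111111110000000000000000
  (c | b) = 00001111111111110000111111111111
  (~a | (c | b)) = 11111111111111110000111111111111
  (d | (~a | (c | b))) = 11111111111111110011111111111111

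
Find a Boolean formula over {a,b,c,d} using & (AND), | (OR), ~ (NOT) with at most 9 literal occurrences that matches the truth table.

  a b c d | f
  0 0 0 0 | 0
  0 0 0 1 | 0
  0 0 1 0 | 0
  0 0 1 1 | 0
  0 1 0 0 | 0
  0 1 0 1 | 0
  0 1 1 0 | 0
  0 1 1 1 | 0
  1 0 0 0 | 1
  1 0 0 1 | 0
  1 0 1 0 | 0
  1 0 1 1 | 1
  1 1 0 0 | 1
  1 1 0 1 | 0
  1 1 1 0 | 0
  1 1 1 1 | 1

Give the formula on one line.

((((~d & ~c) | c) & a) & (((a | ~b) & ~c) | d))

  ~d = 1010101010101010
  ~c = 1100110011001100
  (~d & ~c) = 1000100010001000
  ((~d & ~c) | c) = 1011101110111011
  (((~d & ~c) | c) & a) = 0000000010111011
  ~b = 1111000011110000
  (a | ~b) = 1111000011111111
  ((a | ~b) & ~c) = 1100000011001100
  (((a | ~b) & ~c) | d) = 1101010111011101
  ((((~d & ~c) | c) & a) & (((a | ~b) & ~c) | d)) = 0000000010011001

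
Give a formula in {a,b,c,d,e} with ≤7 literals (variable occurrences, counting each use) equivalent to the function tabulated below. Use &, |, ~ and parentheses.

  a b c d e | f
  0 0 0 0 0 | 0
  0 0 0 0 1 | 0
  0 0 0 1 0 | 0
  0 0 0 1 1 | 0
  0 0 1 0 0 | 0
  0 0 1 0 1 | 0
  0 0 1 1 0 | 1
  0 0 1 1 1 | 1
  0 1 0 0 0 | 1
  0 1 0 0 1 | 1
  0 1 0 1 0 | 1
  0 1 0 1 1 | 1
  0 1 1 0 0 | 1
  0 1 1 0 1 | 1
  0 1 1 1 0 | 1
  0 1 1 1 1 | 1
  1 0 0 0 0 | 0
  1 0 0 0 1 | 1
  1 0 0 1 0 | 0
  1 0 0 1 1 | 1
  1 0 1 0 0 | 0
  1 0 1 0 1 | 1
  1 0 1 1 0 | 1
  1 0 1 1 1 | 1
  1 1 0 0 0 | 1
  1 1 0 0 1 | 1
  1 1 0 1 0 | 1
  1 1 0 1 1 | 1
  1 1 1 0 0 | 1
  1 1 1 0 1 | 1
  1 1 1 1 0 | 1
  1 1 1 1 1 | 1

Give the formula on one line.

(((e & ~b) & a) | ((d & c) | b))

  ~b = 11111111000000001111111100000000
  (e & ~b) = 01010101000000000101010100000000
  ((e & ~b) & a) = 00000000000000000101010100000000
  (d & c) = 00000011000000110000001100000011
  ((d & c) | b) = 00000011111111110000001111111111
  (((e & ~b) & a) | ((d & c) | b)) = 00000011111111110101011111111111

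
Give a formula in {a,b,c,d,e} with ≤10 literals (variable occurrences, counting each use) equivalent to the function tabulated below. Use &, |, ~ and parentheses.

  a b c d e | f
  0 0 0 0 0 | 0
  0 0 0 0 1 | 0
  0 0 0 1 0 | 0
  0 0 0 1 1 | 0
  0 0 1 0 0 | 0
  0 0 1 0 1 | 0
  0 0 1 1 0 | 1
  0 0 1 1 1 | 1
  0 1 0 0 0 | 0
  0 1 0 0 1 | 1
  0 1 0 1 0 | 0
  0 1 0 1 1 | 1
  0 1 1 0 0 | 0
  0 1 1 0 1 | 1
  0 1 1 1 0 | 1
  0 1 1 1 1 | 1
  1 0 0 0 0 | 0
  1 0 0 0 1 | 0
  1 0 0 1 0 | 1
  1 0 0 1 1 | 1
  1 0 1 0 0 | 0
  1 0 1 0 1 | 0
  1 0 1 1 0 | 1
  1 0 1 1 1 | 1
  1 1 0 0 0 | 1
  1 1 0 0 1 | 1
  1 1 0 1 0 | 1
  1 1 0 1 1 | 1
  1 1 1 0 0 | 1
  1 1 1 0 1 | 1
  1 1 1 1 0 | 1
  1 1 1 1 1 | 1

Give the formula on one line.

(((a & b) | (b & (e | ~b))) | ((c | a) & d))

  (a & b) = 00000000000000000000000011111111
  ~b = 11111111000000001111111100000000
  (e | ~b) = 11111111010101011111111101010101
  (b & (e | ~b)) = 00000000010101010000000001010101
  ((a & b) | (b & (e | ~b))) = 00000000010101010000000011111111
  (c | a) = 00001111000011111111111111111111
  ((c | a) & d) = 00000011000000110011001100110011
  (((a & b) | (b & (e | ~b))) | ((c | a) & d)) = 00000011010101110011001111111111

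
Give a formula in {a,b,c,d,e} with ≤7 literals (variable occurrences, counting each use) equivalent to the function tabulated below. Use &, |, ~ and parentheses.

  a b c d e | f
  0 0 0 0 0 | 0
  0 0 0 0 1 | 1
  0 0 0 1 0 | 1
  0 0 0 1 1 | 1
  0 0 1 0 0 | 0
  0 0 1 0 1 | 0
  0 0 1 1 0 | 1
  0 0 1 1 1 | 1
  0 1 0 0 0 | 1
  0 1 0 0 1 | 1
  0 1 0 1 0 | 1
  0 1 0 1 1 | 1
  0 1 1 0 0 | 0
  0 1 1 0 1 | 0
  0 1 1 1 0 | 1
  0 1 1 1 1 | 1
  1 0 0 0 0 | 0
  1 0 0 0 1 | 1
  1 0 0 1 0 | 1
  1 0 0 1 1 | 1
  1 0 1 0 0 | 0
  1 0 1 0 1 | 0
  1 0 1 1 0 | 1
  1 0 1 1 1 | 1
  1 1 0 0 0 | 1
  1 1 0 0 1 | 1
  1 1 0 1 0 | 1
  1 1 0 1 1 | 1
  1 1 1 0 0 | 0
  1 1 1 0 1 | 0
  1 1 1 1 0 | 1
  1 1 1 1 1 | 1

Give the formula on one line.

  ~c = 11110000111100001111000011110000
  (~c | d) = 11110011111100111111001111110011
  (d | e) = 01110111011101110111011101110111
  ((d | e) | b) = 01110111111111110111011111111111
  ((~c | d) & ((d | e) | b)) = 01110011111100110111001111110011

((~c | d) & ((d | e) | b))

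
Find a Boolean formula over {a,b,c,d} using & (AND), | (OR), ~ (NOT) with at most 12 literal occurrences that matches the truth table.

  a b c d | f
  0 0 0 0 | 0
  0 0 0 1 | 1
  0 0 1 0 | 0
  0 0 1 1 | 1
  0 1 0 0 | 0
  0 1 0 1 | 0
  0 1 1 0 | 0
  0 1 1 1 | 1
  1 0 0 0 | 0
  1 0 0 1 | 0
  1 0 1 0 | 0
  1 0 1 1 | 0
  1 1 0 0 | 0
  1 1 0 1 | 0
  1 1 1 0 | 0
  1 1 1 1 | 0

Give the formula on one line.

  ~a = 1111111100000000
  ~c = 1100110011001100
  ~b = 1111000011110000
  (~c & ~b) = 1100000011000000
  ((~c & ~b) | c) = 1111001111110011
  (~a & ((~c & ~b) | c)) = 1111001100000000
  (d & (~a & ((~c & ~b) | c))) = 0101000100000000
  ((d & (~a & ((~c & ~b) | c))) | c) = 0111001100110011
  (((d & (~a & ((~c & ~b) | c))) | c) & d) = 0101000100010001
  ~d = 1010101010101010
  (~d | ~a) = 1111111110101010
  ((((d & (~a & ((~c & ~b) | c))) | c) & d) & (~d | ~a)) = 0101000100000000

((((d & (~a & ((~c & ~b) | c))) | c) & d) & (~d | ~a))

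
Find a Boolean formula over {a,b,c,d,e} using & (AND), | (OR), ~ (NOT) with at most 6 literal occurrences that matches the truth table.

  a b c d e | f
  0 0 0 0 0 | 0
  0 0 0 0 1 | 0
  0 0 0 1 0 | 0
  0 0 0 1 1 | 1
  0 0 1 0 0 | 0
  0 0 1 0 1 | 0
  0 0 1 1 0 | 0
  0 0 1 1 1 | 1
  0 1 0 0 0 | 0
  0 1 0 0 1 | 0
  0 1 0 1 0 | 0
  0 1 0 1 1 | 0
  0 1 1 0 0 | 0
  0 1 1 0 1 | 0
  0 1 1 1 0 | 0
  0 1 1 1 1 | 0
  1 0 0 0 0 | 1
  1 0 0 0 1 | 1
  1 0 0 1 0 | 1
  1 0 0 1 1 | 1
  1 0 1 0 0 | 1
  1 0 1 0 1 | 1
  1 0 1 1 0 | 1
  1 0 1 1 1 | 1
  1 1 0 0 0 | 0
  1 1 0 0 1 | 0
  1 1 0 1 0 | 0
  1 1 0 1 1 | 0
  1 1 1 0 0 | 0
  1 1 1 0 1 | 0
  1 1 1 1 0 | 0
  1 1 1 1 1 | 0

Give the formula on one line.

(~b & (a | (d & e)))

  ~b = 11111111000000001111111100000000
  (d & e) = 00010001000100010001000100010001
  (a | (d & e)) = 00010001000100011111111111111111
  (~b & (a | (d & e))) = 00010001000000001111111100000000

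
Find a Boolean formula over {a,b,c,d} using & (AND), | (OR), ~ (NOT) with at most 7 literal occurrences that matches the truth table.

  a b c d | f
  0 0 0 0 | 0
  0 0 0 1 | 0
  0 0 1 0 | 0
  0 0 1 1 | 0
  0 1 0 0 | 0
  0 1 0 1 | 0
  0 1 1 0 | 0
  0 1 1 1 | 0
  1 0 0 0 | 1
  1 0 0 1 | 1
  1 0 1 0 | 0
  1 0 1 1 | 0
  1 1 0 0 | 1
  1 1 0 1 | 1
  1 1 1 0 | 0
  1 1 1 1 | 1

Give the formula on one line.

  (d & b) = 0000010100000101
  ~c = 1100110011001100
  ((d & b) | ~c) = 1100110111001101
  (((d & b) | ~c) & a) = 0000000011001101

(((d & b) | ~c) & a)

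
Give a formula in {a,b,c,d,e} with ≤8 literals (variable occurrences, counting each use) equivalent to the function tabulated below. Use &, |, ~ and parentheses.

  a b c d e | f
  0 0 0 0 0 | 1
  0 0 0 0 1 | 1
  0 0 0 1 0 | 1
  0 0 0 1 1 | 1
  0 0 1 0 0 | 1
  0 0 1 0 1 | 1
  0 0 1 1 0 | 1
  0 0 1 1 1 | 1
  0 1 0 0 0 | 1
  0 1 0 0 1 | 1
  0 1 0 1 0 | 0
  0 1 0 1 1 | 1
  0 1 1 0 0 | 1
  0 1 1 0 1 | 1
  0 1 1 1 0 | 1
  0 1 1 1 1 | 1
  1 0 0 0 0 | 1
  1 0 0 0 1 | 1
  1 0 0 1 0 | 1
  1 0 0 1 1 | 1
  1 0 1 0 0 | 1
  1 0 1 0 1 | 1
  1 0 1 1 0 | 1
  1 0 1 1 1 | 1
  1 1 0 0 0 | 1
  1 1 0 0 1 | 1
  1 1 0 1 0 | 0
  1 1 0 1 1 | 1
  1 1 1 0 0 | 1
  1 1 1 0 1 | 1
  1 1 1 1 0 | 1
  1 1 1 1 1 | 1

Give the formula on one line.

  (e & b) = 00000000010101010000000001010101
  ~d = 11001100110011001100110011001100
  ~b = 11111111000000001111111100000000
  ~a = 11111111111111110000000000000000
  ~e = 10101010101010101010101010101010
  (~a & ~e) = 10101010101010100000000000000000
  (c & (~a & ~e)) = 00001010000010100000000000000000
  (~b | (c & (~a & ~e))) = 11111111000010101111111100000000
  (c | (~b | (c & (~a & ~e)))) = 11111111000011111111111100001111
  (~d | (c | (~b | (c & (~a & ~e))))) = 11111111110011111111111111001111
  ((e & b) | (~d | (c | (~b | (c & (~a & ~e)))))) = 11111111110111111111111111011111

((e & b) | (~d | (c | (~b | (c & (~a & ~e))))))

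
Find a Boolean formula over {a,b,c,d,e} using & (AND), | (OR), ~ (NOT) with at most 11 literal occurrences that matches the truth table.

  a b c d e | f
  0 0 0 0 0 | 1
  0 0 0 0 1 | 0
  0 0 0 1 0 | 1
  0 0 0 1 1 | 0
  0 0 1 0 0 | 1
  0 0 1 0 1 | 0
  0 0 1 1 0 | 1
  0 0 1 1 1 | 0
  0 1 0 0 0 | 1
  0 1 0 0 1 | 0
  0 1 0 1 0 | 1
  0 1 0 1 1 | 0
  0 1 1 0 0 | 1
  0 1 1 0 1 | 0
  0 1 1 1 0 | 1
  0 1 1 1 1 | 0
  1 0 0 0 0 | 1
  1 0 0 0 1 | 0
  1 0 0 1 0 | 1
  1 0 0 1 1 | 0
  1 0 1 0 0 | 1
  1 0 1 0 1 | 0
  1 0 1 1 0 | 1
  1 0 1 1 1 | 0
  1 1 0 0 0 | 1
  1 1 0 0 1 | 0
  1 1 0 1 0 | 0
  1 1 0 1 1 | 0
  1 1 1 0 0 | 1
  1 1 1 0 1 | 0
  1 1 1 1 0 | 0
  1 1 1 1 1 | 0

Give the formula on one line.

(((~d | ~b) | (~a & d)) & (~e | (d & (a & b))))

  ~d = 11001100110011001100110011001100
  ~b = 11111111000000001111111100000000
  (~d | ~b) = 11111111110011001111111111001100
  ~a = 11111111111111110000000000000000
  (~a & d) = 00110011001100110000000000000000
  ((~d | ~b) | (~a & d)) = 11111111111111111111111111001100
  ~e = 10101010101010101010101010101010
  (a & b) = 00000000000000000000000011111111
  (d & (a & b)) = 00000000000000000000000000110011
  (~e | (d & (a & b))) = 10101010101010101010101010111011
  (((~d | ~b) | (~a & d)) & (~e | (d & (a & b)))) = 10101010101010101010101010001000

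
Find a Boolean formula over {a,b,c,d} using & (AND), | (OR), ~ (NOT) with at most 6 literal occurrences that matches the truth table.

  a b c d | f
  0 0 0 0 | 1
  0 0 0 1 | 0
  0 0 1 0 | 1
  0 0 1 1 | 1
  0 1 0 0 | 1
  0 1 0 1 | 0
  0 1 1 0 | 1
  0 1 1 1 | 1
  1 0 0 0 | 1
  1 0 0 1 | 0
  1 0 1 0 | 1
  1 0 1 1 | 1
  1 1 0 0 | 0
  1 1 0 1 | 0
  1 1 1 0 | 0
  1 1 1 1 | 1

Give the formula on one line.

  ~d = 1010101010101010
  (~d | c) = 1011101110111011
  ~a = 1111111100000000
  ~b = 1111000011110000
  (~b | d) = 1111010111110101
  (~a | (~b | d)) = 1111111111110101
  ((~d | c) & (~a | (~b | d))) = 1011101110110001

((~d | c) & (~a | (~b | d)))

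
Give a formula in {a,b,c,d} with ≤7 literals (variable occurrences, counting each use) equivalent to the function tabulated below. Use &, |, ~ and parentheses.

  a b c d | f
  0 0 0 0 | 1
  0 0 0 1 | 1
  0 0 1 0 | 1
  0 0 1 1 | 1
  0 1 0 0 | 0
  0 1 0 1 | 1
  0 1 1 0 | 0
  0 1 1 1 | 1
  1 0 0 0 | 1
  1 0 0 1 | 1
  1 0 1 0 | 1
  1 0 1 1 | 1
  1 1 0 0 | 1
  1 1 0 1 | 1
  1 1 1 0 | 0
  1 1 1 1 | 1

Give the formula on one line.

(~b | ((~c & a) | d))

  ~b = 1111000011110000
  ~c = 1100110011001100
  (~c & a) = 0000000011001100
  ((~c & a) | d) = 0101010111011101
  (~b | ((~c & a) | d)) = 1111010111111101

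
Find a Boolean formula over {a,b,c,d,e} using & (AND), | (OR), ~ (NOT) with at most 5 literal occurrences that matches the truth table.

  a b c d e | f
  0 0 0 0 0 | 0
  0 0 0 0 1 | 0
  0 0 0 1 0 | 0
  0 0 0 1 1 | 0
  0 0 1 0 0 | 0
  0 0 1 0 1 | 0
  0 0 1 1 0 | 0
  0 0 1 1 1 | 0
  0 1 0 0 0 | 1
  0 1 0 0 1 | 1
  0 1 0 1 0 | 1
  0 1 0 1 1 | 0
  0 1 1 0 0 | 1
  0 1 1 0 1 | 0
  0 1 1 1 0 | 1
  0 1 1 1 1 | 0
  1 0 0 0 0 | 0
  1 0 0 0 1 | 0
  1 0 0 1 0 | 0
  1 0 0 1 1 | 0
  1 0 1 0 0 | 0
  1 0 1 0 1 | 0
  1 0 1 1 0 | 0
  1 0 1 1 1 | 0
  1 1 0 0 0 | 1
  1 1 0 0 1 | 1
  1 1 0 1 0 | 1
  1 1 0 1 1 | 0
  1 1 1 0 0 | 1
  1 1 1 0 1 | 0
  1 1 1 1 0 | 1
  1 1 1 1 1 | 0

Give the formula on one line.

  ~e = 10101010101010101010101010101010
  ~c = 11110000111100001111000011110000
  ~d = 11001100110011001100110011001100
  (~c & ~d) = 11000000110000001100000011000000
  (~e | (~c & ~d)) = 11101010111010101110101011101010
  ((~e | (~c & ~d)) & b) = 00000000111010100000000011101010

((~e | (~c & ~d)) & b)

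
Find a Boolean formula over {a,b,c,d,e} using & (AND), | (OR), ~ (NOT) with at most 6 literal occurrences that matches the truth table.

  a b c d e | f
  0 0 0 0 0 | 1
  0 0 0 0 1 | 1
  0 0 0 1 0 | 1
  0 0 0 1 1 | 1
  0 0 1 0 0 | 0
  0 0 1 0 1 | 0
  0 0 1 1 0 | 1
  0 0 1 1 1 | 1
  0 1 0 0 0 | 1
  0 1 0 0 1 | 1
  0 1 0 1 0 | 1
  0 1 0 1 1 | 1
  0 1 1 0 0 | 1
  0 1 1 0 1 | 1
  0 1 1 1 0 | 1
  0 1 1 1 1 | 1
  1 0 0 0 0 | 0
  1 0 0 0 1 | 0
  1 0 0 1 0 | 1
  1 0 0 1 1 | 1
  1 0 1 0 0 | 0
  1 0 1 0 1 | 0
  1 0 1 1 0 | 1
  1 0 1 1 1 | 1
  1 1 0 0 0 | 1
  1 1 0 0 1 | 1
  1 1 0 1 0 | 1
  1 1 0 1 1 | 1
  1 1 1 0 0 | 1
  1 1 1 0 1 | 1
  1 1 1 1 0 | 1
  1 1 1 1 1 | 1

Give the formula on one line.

  ~c = 11110000111100001111000011110000
  ~a = 11111111111111110000000000000000
  ~b = 11111111000000001111111100000000
  (~a & ~b) = 11111111000000000000000000000000
  (~c & (~a & ~b)) = 11110000000000000000000000000000
  (d | (~c & (~a & ~b))) = 11110011001100110011001100110011
  (b | d) = 00110011111111110011001111111111
  ((d | (~c & (~a & ~b))) | (b | d)) = 11110011111111110011001111111111

((d | (~c & (~a & ~b))) | (b | d))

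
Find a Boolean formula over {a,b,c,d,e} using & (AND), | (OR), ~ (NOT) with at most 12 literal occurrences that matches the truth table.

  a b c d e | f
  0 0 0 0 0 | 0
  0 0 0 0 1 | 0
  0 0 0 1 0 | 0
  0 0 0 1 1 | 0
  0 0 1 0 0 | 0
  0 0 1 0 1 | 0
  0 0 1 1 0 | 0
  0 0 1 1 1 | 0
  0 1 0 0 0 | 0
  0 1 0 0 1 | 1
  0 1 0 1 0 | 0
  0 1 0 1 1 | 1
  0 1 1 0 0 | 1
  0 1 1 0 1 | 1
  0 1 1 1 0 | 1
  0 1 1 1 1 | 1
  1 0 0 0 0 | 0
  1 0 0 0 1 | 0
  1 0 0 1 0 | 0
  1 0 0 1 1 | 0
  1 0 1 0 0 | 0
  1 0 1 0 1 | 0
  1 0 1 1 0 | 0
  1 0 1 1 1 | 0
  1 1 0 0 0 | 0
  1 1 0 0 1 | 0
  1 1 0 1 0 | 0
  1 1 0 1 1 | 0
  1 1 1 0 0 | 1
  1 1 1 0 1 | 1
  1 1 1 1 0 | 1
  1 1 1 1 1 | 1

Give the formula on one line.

  ~e = 10101010101010101010101010101010
  (~e & c) = 00001010000010100000101000001010
  (e | a) = 01010101010101011111111111111111
  ((~e & c) | (e | a)) = 01011111010111111111111111111111
  (b & ((~e & c) | (e | a))) = 00000000010111110000000011111111
  ~c = 11110000111100001111000011110000
  (e | ~c) = 11110101111101011111010111110101
  ~a = 11111111111111110000000000000000
  ((e | ~c) & ~a) = 11110101111101010000000000000000
  (((e | ~c) & ~a) | c) = 11111111111111110000111100001111
  ((b & ((~e & c) | (e | a))) & (((e | ~c) & ~a) | c)) = 00000000010111110000000000001111

((b & ((~e & c) | (e | a))) & (((e | ~c) & ~a) | c))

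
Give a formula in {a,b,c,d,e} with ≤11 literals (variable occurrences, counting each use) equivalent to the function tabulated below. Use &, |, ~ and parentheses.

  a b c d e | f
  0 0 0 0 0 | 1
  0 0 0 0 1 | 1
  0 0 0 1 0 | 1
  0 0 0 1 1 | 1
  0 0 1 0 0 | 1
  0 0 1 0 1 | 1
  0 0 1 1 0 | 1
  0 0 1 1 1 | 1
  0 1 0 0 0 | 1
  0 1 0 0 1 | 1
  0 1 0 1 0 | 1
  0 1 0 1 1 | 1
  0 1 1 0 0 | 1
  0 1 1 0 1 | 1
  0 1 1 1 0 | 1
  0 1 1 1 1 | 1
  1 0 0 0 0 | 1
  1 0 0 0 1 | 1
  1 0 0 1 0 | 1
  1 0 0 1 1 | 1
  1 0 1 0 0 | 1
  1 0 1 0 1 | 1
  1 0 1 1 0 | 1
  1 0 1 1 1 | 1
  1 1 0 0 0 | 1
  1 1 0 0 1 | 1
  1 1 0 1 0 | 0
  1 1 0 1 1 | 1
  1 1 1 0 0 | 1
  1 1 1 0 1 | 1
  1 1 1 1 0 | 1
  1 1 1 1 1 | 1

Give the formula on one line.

(~a | (((~b | c) | ~d) | ((~b | e) & (~c | e))))

  ~a = 11111111111111110000000000000000
  ~b = 11111111000000001111111100000000
  (~b | c) = 11111111000011111111111100001111
  ~d = 11001100110011001100110011001100
  ((~b | c) | ~d) = 11111111110011111111111111001111
  (~b | e) = 11111111010101011111111101010101
  ~c = 11110000111100001111000011110000
  (~c | e) = 11110101111101011111010111110101
  ((~b | e) & (~c | e)) = 11110101010101011111010101010101
  (((~b | c) | ~d) | ((~b | e) & (~c | e))) = 11111111110111111111111111011111
  (~a | (((~b | c) | ~d) | ((~b | e) & (~c | e)))) = 11111111111111111111111111011111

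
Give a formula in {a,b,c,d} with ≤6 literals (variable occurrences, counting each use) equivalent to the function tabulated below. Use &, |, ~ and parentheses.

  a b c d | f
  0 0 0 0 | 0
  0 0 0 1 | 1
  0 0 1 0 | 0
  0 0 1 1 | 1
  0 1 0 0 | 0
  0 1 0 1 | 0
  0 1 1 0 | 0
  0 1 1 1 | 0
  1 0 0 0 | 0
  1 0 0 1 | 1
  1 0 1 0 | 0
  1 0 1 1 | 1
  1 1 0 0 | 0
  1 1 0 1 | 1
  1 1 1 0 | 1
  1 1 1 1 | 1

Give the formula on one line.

(((a | ~b) & (b | d)) & (c | d))

  ~b = 1111000011110000
  (a | ~b) = 1111000011111111
  (b | d) = 0101111101011111
  ((a | ~b) & (b | d)) = 0101000001011111
  (c | d) = 0111011101110111
  (((a | ~b) & (b | d)) & (c | d)) = 0101000001010111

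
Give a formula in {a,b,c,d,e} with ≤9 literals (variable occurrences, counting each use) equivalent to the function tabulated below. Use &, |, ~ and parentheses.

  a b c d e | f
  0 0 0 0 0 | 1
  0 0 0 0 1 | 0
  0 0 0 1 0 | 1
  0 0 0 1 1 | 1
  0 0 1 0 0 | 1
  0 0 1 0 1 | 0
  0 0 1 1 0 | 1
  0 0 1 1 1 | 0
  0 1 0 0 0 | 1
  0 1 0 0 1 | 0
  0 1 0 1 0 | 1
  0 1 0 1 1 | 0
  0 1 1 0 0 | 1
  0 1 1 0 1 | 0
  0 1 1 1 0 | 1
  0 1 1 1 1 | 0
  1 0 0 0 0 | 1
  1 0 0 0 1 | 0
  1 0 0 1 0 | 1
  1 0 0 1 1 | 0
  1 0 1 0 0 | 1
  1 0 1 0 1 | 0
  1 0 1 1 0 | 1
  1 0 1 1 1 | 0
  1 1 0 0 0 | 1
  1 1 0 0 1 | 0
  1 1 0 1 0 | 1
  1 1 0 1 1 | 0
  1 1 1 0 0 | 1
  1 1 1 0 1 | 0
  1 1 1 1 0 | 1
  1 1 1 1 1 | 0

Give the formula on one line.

  ~e = 10101010101010101010101010101010
  ~a = 11111111111111110000000000000000
  (~e | ~a) = 11111111111111111010101010101010
  ~b = 11111111000000001111111100000000
  (a | d) = 00110011001100111111111111111111
  (~b & (a | d)) = 00110011000000001111111100000000
  ((~e | ~a) & (~b & (a | d))) = 00110011000000001010101000000000
  ~c = 11110000111100001111000011110000
  (~c | b) = 11110000111111111111000011111111
  (((~e | ~a) & (~b & (a | d))) & (~c | b)) = 00110000000000001010000000000000
  (~e | (((~e | ~a) & (~b & (a | d))) & (~c | b))) = 10111010101010101010101010101010

(~e | (((~e | ~a) & (~b & (a | d))) & (~c | b)))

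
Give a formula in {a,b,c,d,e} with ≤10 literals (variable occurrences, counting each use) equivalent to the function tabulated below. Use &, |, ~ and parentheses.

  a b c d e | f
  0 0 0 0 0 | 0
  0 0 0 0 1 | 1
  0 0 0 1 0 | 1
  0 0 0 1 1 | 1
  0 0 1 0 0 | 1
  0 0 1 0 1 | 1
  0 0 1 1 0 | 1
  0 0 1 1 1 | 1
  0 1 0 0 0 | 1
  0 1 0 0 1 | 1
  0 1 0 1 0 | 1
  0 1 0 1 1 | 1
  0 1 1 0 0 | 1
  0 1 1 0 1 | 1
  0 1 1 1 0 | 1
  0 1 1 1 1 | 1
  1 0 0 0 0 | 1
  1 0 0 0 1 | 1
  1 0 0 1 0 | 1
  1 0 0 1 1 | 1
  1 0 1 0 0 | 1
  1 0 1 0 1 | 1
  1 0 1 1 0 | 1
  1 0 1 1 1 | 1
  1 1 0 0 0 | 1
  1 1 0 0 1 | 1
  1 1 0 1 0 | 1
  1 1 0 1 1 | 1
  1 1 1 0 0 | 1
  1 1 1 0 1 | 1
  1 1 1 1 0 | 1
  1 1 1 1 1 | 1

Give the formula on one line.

  ~e = 10101010101010101010101010101010
  ~b = 11111111000000001111111100000000
  (a | ~b) = 11111111000000001111111111111111
  ((a | ~b) & c) = 00001111000000000000111100001111
  (~e & ((a | ~b) & c)) = 00001010000000000000101000001010
  (d | a) = 00110011001100111111111111111111
  (~e & b) = 00000000101010100000000010101010
  ((~e & b) | e) = 01010101111111110101010111111111
  ((d | a) | ((~e & b) | e)) = 01110111111111111111111111111111
  ((~e & ((a | ~b) & c)) | ((d | a) | ((~e & b) | e))) = 01111111111111111111111111111111

((~e & ((a | ~b) & c)) | ((d | a) | ((~e & b) | e)))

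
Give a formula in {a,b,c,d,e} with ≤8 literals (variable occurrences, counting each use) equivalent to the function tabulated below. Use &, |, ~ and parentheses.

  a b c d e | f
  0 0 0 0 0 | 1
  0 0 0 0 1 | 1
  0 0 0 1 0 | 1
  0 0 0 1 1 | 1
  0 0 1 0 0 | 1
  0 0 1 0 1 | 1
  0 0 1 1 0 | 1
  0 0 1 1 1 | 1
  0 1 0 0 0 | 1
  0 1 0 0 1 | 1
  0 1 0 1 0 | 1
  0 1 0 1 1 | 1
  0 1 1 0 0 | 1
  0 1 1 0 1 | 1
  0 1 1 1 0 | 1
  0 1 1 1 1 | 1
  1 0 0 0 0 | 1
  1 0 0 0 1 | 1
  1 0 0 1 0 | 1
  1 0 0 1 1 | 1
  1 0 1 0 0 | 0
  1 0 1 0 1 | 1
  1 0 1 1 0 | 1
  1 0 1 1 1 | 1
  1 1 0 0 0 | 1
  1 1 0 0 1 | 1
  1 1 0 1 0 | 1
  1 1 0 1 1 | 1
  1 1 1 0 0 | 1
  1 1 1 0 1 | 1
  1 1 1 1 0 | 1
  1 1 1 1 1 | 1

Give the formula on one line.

((~b & ((b & ~e) | d)) | (e | (b | (~c | ~a))))

  ~b = 11111111000000001111111100000000
  ~e = 10101010101010101010101010101010
  (b & ~e) = 00000000101010100000000010101010
  ((b & ~e) | d) = 00110011101110110011001110111011
  (~b & ((b & ~e) | d)) = 00110011000000000011001100000000
  ~c = 11110000111100001111000011110000
  ~a = 11111111111111110000000000000000
  (~c | ~a) = 11111111111111111111000011110000
  (b | (~c | ~a)) = 11111111111111111111000011111111
  (e | (b | (~c | ~a))) = 11111111111111111111010111111111
  ((~b & ((b & ~e) | d)) | (e | (b | (~c | ~a)))) = 11111111111111111111011111111111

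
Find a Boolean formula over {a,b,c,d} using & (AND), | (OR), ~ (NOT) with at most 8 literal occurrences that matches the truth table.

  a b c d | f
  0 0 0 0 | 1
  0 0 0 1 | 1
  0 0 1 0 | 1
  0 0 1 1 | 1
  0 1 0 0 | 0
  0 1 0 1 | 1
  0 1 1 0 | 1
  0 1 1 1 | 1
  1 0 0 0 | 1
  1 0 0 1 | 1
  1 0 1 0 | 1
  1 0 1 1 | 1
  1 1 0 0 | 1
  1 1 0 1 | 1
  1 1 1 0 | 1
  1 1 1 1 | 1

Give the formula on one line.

  ~a = 1111111100000000
  (a | c) = 0011001111111111
  (~a & (a | c)) = 0011001100000000
  ~b = 1111000011110000
  (d & ~a) = 0101010100000000
  (~b | (d & ~a)) = 1111010111110000
  ((~b | (d & ~a)) | a) = 1111010111111111
  ((~a & (a | c)) | ((~b | (d & ~a)) | a)) = 1111011111111111

((~a & (a | c)) | ((~b | (d & ~a)) | a))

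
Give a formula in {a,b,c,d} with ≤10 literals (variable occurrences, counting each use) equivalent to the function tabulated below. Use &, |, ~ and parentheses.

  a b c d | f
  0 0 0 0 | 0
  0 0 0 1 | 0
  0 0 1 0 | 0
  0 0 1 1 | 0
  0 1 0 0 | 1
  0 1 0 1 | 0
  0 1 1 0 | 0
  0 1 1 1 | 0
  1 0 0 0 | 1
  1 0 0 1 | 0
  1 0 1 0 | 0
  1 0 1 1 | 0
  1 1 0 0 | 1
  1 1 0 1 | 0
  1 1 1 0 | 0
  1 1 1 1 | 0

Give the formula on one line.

((~d & ~c) & ((a & (~c | ~a)) | ((b | c) | (d | c))))

  ~d = 1010101010101010
  ~c = 1100110011001100
  (~d & ~c) = 1000100010001000
  ~a = 1111111100000000
  (~c | ~a) = 1111111111001100
  (a & (~c | ~a)) = 0000000011001100
  (b | c) = 0011111100111111
  (d | c) = 0111011101110111
  ((b | c) | (d | c)) = 0111111101111111
  ((a & (~c | ~a)) | ((b | c) | (d | c))) = 0111111111111111
  ((~d & ~c) & ((a & (~c | ~a)) | ((b | c) | (d | c)))) = 0000100010001000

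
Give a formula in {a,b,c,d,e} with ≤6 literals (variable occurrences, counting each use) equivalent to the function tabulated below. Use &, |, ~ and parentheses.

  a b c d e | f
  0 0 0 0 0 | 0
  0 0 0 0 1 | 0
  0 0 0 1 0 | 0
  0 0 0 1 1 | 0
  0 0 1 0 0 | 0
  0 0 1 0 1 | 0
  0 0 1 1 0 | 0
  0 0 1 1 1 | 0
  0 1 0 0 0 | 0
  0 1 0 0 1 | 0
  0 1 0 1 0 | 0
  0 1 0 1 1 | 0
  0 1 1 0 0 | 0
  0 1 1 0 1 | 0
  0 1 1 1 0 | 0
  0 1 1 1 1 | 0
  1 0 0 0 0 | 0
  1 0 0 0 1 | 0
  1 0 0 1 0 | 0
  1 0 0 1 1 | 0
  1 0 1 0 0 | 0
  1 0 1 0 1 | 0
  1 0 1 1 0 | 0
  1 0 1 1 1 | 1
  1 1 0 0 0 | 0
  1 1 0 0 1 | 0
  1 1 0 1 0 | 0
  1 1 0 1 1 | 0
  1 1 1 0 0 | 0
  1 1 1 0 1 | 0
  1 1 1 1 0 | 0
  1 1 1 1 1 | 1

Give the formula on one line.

  (d & c) = 00000011000000110000001100000011
  (a & (d & c)) = 00000000000000000000001100000011
  ((a & (d & c)) & e) = 00000000000000000000000100000001

((a & (d & c)) & e)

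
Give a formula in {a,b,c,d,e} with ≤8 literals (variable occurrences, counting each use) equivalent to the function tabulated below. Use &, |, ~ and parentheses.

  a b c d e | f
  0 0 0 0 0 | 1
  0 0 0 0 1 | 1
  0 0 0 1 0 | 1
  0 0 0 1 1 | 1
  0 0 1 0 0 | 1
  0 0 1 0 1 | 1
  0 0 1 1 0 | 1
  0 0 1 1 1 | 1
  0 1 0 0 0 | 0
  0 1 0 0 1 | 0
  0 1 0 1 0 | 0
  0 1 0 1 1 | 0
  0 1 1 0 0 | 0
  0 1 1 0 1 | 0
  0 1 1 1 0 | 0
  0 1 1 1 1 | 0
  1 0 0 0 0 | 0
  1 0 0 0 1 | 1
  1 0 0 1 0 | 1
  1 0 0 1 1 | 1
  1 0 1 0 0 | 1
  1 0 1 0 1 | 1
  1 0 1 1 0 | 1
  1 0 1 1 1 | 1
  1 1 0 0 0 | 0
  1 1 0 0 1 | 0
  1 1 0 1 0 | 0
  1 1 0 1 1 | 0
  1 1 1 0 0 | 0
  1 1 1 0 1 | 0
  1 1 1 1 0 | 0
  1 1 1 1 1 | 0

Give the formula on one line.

  ~a = 11111111111111110000000000000000
  (c | ~a) = 11111111111111110000111100001111
  ~b = 11111111000000001111111100000000
  (c | e) = 01011111010111110101111101011111
  ((c | e) | d) = 01111111011111110111111101111111
  (~b & ((c | e) | d)) = 01111111000000000111111100000000
  ((c | ~a) | (~b & ((c | e) | d))) = 11111111111111110111111100001111
  (e | ((c | ~a) | (~b & ((c | e) | d)))) = 11111111111111110111111101011111
  ((e | ((c | ~a) | (~b & ((c | e) | d)))) & ~b) = 11111111000000000111111100000000

((e | ((c | ~a) | (~b & ((c | e) | d)))) & ~b)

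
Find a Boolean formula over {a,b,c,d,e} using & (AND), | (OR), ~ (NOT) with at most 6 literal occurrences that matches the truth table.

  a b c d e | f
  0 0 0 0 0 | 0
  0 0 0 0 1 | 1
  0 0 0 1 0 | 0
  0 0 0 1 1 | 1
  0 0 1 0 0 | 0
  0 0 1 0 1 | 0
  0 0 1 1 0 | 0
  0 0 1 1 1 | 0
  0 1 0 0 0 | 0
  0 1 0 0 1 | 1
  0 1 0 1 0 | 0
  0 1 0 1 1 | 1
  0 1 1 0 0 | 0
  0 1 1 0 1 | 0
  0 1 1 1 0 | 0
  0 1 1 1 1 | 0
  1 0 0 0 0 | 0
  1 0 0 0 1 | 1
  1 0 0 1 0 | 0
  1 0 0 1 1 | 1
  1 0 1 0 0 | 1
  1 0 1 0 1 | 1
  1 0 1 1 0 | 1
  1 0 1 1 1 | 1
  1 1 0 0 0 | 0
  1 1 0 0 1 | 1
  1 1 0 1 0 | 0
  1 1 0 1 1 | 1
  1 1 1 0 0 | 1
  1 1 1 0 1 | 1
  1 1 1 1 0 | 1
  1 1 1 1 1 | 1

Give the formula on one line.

  ~c = 11110000111100001111000011110000
  (a | ~c) = 11110000111100001111111111111111
  (c | e) = 01011111010111110101111101011111
  ((a | ~c) & (c | e)) = 01010000010100000101111101011111

((a | ~c) & (c | e))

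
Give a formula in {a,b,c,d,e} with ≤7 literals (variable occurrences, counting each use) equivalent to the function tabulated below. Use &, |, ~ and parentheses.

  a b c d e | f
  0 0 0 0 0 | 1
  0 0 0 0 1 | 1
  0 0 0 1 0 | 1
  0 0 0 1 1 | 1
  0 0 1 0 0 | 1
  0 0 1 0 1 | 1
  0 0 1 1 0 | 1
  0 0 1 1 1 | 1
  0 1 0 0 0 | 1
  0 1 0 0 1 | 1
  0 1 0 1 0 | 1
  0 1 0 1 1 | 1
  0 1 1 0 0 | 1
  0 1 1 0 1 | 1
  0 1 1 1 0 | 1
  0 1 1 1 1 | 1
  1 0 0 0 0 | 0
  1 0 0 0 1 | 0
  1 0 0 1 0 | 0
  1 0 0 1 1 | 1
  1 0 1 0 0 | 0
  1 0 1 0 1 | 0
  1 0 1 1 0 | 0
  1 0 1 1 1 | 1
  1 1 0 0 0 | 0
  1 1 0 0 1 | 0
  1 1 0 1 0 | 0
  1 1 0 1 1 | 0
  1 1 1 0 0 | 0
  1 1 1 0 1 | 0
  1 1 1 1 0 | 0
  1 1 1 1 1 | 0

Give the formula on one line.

((d & (((b & ~a) & d) | (~b & e))) | ~a)

  ~a = 11111111111111110000000000000000
  (b & ~a) = 00000000111111110000000000000000
  ((b & ~a) & d) = 00000000001100110000000000000000
  ~b = 11111111000000001111111100000000
  (~b & e) = 01010101000000000101010100000000
  (((b & ~a) & d) | (~b & e)) = 01010101001100110101010100000000
  (d & (((b & ~a) & d) | (~b & e))) = 00010001001100110001000100000000
  ((d & (((b & ~a) & d) | (~b & e))) | ~a) = 11111111111111110001000100000000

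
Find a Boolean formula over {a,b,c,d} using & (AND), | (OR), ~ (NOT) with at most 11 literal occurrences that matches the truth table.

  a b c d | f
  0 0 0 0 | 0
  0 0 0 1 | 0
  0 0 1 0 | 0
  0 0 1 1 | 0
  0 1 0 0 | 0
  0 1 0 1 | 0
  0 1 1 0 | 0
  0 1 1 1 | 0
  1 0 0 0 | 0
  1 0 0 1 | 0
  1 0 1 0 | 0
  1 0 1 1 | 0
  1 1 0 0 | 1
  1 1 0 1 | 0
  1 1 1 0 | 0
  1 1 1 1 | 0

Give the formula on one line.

((a & ~d) & (~a | (((~c | d) & b) & (~d & b))))

  ~d = 1010101010101010
  (a & ~d) = 0000000010101010
  ~a = 1111111100000000
  ~c = 1100110011001100
  (~c | d) = 1101110111011101
  ((~c | d) & b) = 0000110100001101
  (~d & b) = 0000101000001010
  (((~c | d) & b) & (~d & b)) = 0000100000001000
  (~a | (((~c | d) & b) & (~d & b))) = 1111111100001000
  ((a & ~d) & (~a | (((~c | d) & b) & (~d & b)))) = 0000000000001000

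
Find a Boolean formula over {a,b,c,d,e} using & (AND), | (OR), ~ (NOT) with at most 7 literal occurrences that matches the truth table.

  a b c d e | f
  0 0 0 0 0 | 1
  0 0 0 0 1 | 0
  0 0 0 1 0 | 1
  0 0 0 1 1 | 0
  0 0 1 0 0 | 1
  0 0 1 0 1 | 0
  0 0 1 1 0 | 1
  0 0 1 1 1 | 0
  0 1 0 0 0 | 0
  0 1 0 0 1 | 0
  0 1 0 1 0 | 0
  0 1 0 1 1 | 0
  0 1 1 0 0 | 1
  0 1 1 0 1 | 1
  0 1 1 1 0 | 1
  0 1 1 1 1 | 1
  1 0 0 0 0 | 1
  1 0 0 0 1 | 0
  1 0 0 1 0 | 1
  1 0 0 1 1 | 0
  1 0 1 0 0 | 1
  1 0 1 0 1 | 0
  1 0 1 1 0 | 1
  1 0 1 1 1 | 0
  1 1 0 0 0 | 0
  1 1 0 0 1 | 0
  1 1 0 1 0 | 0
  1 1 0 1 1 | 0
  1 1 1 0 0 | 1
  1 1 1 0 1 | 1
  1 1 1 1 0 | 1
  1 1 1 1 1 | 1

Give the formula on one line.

  (c & b) = 00000000000011110000000000001111
  ~e = 10101010101010101010101010101010
  ~b = 11111111000000001111111100000000
  (~b | c) = 11111111000011111111111100001111
  (~e & (~b | c)) = 10101010000010101010101000001010
  ((c & b) | (~e & (~b | c))) = 10101010000011111010101000001111

((c & b) | (~e & (~b | c)))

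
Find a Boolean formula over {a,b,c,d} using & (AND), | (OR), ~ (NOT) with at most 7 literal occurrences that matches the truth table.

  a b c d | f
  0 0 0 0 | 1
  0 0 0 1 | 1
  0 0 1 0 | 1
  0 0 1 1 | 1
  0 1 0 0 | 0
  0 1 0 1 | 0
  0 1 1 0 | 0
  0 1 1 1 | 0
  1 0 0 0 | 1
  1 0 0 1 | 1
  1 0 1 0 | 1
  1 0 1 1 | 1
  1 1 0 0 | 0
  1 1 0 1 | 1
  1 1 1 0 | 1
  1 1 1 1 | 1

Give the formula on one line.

(((c & a) | ~b) | (a & (d | ~b)))

  (c & a) = 0000000000110011
  ~b = 1111000011110000
  ((c & a) | ~b) = 1111000011110011
  (d | ~b) = 1111010111110101
  (a & (d | ~b)) = 0000000011110101
  (((c & a) | ~b) | (a & (d | ~b))) = 1111000011110111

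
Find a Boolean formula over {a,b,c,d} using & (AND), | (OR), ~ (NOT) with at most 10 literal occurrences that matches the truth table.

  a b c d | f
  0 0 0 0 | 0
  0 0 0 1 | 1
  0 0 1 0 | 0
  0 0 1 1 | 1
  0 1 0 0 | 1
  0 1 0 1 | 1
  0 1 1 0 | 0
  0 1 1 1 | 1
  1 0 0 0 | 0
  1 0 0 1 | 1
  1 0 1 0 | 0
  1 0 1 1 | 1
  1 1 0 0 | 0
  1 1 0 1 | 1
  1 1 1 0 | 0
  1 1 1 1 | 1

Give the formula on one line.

  ~a = 1111111100000000
  (~a & b) = 0000111100000000
  ~c = 1100110011001100
  ((~a & b) & ~c) = 0000110000000000
  (a & d) = 0000000001010101
  (((~a & b) & ~c) | (a & d)) = 0000110001010101
  ((((~a & b) & ~c) | (a & d)) & ~c) = 0000110001000100
  (((((~a & b) & ~c) | (a & d)) & ~c) | d) = 0101110101010101

(((((~a & b) & ~c) | (a & d)) & ~c) | d)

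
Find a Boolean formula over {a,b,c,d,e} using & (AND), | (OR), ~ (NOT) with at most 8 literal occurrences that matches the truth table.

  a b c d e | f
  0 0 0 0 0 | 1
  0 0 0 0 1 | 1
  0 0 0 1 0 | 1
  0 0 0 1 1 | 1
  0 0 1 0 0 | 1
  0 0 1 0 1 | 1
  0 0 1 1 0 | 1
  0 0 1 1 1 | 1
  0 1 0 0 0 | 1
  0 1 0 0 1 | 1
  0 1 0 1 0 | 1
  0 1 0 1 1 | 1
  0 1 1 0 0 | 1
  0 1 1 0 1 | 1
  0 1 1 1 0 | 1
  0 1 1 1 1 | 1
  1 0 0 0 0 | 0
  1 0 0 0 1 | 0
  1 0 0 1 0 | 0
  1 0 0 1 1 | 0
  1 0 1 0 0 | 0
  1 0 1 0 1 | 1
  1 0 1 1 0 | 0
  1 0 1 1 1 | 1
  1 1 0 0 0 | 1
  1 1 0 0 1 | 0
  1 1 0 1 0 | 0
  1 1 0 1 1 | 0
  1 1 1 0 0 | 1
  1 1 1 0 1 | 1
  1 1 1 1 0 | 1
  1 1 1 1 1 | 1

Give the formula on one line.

  ~a = 11111111111111110000000000000000
  (c & e) = 00000101000001010000010100000101
  (~a | (c & e)) = 11111111111111110000010100000101
  ~e = 10101010101010101010101010101010
  (b & ~e) = 00000000101010100000000010101010
  ((b & ~e) & a) = 00000000000000000000000010101010
  ~d = 11001100110011001100110011001100
  (c | ~d) = 11001111110011111100111111001111
  (((b & ~e) & a) & (c | ~d)) = 00000000000000000000000010001010
  ((~a | (c & e)) | (((b & ~e) & a) & (c | ~d))) = 11111111111111110000010110001111

((~a | (c & e)) | (((b & ~e) & a) & (c | ~d)))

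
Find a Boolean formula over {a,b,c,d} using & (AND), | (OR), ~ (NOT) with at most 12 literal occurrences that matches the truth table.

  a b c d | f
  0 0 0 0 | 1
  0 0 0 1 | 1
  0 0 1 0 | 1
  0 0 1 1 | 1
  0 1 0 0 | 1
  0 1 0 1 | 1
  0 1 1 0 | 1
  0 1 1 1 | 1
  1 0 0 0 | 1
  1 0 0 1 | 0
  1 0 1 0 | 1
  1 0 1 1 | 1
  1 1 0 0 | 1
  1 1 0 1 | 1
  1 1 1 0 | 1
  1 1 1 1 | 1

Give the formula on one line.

  ~a = 1111111100000000
  ~d = 1010101010101010
  (~a | ~d) = 1111111110101010
  ~b = 1111000011110000
  (~b & c) = 0011000000110000
  ((~a | ~d) | (~b & c)) = 1111111110111010
  (~b & a) = 0000000011110000
  (~d & (~b & a)) = 0000000010100000
  (b | (~d & (~b & a))) = 0000111110101111
  ((b | (~d & (~b & a))) & a) = 0000000010101111
  (((~a | ~d) | (~b & c)) | ((b | (~d & (~b & a))) & a)) = 1111111110111111

(((~a | ~d) | (~b & c)) | ((b | (~d & (~b & a))) & a))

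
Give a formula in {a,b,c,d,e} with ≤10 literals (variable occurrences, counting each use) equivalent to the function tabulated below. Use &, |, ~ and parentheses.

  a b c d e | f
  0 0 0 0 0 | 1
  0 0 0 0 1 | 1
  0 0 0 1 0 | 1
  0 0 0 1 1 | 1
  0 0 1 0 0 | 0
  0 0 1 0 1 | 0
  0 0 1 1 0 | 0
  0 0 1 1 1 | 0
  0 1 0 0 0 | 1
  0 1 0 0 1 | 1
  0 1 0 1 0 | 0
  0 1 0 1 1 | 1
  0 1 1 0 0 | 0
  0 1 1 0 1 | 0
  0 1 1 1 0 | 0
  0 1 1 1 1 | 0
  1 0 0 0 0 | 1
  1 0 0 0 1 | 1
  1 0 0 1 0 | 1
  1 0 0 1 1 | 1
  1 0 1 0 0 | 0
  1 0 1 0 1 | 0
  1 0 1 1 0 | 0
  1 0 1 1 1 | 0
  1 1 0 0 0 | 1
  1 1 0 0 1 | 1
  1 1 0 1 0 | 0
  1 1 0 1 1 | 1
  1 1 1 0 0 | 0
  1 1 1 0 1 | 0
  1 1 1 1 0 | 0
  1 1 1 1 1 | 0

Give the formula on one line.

  ~c = 11110000111100001111000011110000
  ~b = 11111111000000001111111100000000
  (b | a) = 00000000111111111111111111111111
  ((b | a) & e) = 00000000010101010101010101010101
  ~e = 10101010101010101010101010101010
  (~b & ~e) = 10101010000000001010101000000000
  (((b | a) & e) | (~b & ~e)) = 10101010010101011111111101010101
  (~b | (((b | a) & e) | (~b & ~e))) = 11111111010101011111111101010101
  (~c & (~b | (((b | a) & e) | (~b & ~e)))) = 11110000010100001111000001010000
  ~d = 11001100110011001100110011001100
  (~d & ~c) = 11000000110000001100000011000000
  ((~c & (~b | (((b | a) & e) | (~b & ~e)))) | (~d & ~c)) = 11110000110100001111000011010000

((~c & (~b | (((b | a) & e) | (~b & ~e)))) | (~d & ~c))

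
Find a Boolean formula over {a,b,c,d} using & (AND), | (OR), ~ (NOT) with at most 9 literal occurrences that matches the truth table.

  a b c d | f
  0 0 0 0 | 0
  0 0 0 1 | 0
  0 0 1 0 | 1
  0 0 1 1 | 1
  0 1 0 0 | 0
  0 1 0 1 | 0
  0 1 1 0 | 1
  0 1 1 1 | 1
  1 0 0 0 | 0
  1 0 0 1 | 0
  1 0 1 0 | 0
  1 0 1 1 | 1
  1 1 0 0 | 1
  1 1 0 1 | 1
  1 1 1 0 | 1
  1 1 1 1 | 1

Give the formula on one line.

  ~a = 1111111100000000
  (~a & c) = 0011001100000000
  ~b = 1111000011110000
  (d & ~b) = 0101000001010000
  ((d & ~b) & c) = 0001000000010000
  ((~a & c) | ((d & ~b) & c)) = 0011001100010000
  (a & b) = 0000000000001111
  (((~a & c) | ((d & ~b) & c)) | (a & b)) = 0011001100011111

(((~a & c) | ((d & ~b) & c)) | (a & b))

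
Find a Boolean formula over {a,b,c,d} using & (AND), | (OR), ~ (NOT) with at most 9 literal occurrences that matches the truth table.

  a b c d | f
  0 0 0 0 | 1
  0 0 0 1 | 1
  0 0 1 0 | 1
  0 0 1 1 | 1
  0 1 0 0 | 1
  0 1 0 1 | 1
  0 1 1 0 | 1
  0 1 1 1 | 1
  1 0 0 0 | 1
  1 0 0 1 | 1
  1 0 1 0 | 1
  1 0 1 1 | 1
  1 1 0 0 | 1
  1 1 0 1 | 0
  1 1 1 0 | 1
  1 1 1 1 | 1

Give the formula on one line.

  ~b = 1111000011110000
  (~b | c) = 1111001111110011
  ~a = 1111111100000000
  (b & ~a) = 0000111100000000
  ((~b | c) | (b & ~a)) = 1111111111110011
  (d & ((~b | c) | (b & ~a))) = 0101010101010001
  ~d = 1010101010101010
  ((d & ((~b | c) | (b & ~a))) | ~d) = 1111111111111011

((d & ((~b | c) | (b & ~a))) | ~d)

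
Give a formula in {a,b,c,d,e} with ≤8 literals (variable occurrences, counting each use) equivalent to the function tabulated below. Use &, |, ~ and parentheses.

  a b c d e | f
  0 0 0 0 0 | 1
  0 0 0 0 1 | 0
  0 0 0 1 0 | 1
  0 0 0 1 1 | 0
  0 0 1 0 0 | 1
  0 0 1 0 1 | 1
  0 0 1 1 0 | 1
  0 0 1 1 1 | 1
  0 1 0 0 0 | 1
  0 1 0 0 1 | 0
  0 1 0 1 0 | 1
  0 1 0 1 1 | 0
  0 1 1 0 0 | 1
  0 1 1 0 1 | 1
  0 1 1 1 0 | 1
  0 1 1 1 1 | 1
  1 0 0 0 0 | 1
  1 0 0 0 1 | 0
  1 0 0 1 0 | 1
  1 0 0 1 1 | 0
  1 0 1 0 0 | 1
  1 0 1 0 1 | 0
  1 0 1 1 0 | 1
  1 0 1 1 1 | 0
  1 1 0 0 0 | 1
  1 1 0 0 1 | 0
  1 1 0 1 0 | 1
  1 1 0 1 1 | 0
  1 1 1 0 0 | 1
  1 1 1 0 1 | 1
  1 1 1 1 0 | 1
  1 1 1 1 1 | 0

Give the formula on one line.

  ~a = 11111111111111110000000000000000
  (c & ~a) = 00001111000011110000000000000000
  (c & b) = 00000000000011110000000000001111
  ~e = 10101010101010101010101010101010
  (d | ~e) = 10111011101110111011101110111011
  ((c & b) | (d | ~e)) = 10111011101111111011101110111111
  ~d = 11001100110011001100110011001100
  (~e | ~d) = 11101110111011101110111011101110
  (((c & b) | (d | ~e)) & (~e | ~d)) = 10101010101011101010101010101110
  ((c & ~a) | (((c & b) | (d | ~e)) & (~e | ~d))) = 10101111101011111010101010101110

((c & ~a) | (((c & b) | (d | ~e)) & (~e | ~d)))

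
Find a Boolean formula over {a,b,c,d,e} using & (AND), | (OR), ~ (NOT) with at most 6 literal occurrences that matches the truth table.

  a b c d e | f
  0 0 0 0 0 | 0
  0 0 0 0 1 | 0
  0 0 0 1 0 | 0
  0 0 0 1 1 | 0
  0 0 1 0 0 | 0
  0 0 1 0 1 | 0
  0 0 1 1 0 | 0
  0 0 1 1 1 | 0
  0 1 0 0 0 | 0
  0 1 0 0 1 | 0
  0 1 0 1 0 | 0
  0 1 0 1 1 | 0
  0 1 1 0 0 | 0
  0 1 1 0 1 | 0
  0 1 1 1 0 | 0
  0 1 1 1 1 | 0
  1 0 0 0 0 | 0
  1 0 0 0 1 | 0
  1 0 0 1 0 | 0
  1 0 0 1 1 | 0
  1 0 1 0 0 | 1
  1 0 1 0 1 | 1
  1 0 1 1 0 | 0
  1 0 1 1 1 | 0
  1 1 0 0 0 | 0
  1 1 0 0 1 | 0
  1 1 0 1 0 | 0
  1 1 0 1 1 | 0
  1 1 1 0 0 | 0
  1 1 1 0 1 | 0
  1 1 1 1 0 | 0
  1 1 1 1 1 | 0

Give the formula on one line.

(((~b & ~d) & (~d & c)) & (a & c))

  ~b = 11111111000000001111111100000000
  ~d = 11001100110011001100110011001100
  (~b & ~d) = 11001100000000001100110000000000
  (~d & c) = 00001100000011000000110000001100
  ((~b & ~d) & (~d & c)) = 00001100000000000000110000000000
  (a & c) = 00000000000000000000111100001111
  (((~b & ~d) & (~d & c)) & (a & c)) = 00000000000000000000110000000000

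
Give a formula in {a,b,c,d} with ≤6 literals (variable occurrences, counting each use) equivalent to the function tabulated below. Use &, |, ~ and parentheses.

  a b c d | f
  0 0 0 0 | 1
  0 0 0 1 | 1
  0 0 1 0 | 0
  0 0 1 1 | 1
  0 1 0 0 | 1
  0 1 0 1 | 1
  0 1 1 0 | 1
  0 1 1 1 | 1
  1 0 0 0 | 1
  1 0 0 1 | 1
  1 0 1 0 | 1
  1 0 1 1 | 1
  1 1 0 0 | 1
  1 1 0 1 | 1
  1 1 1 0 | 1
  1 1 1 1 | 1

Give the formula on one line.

((b | ((~d | ~b) & d)) | (a | ~c))

  ~d = 1010101010101010
  ~b = 1111000011110000
  (~d | ~b) = 1111101011111010
  ((~d | ~b) & d) = 0101000001010000
  (b | ((~d | ~b) & d)) = 0101111101011111
  ~c = 1100110011001100
  (a | ~c) = 1100110011111111
  ((b | ((~d | ~b) & d)) | (a | ~c)) = 1101111111111111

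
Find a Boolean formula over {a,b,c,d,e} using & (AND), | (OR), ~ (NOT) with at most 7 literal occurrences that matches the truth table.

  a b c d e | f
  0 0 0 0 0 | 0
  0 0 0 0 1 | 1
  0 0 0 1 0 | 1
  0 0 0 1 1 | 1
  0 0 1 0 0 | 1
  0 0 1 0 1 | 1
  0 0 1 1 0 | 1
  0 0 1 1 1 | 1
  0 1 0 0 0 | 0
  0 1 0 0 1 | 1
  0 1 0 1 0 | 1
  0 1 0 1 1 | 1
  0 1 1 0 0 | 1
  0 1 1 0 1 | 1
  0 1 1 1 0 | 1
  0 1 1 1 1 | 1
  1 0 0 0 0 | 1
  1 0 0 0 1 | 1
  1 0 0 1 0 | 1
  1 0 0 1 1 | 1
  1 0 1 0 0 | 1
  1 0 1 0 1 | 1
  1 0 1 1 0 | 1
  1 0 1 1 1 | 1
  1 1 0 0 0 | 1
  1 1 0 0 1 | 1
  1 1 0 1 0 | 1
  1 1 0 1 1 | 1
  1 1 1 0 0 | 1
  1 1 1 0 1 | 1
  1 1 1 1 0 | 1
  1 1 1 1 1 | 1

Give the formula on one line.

  ~c = 11110000111100001111000011110000
  (~c & e) = 01010000010100000101000001010000
  (c | (~c & e)) = 01011111010111110101111101011111
  (a | e) = 01010101010101011111111111111111
  ((c | (~c & e)) | (a | e)) = 01011111010111111111111111111111
  (d | ((c | (~c & e)) | (a | e))) = 01111111011111111111111111111111

(d | ((c | (~c & e)) | (a | e)))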